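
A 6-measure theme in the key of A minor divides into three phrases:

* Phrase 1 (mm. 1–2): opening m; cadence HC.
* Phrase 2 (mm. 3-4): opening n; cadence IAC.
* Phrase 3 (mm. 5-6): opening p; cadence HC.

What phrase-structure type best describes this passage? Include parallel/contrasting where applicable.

The final phrase closes with a half cadence, which is not stronger than the preceding imperfect authentic cadence; the 3 phrases lack an overall antecedent–consequent design and so form a phrase group.

phrase group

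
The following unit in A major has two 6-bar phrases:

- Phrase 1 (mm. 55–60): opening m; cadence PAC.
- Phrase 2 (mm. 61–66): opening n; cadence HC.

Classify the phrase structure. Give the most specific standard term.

phrase group

The second phrase closes with a half cadence, which is not stronger than the first phrase's perfect authentic cadence; without a weak→strong cadential pair there is no antecedent–consequent relationship, so this is a phrase group rather than a period.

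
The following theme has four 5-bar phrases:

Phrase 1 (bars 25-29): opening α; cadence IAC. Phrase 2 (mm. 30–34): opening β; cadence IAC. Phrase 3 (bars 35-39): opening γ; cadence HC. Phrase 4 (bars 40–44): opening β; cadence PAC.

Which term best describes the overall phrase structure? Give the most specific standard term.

Four phrases in two halves: the first half (measures 25–34) ends with an imperfect authentic cadence, the second (measures 35–44) with a perfect authentic cadence — a large antecedent–consequent pair, i.e. a double period.
Phrase 3 begins with different material from phrase 1, making it contrasting.

contrasting double period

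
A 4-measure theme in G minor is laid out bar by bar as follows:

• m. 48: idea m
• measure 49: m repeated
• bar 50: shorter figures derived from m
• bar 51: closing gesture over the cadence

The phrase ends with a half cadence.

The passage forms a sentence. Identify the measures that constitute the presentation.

The presentation of a sentence is the basic idea (m. 48) plus its repetition (bar 49); the presentation is therefore mm. 48–49.

measures 48–49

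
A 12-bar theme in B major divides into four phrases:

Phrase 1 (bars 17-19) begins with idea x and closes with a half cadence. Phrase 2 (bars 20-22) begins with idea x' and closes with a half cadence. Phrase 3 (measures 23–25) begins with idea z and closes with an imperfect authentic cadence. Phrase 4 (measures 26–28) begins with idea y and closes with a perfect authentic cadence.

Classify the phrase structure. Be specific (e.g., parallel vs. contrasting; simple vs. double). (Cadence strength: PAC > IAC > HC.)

Four phrases in two halves: the first half (mm. 17–22) ends with a half cadence, the second (mm. 23–28) with a perfect authentic cadence — a large antecedent–consequent pair, i.e. a double period.
Phrase 3 begins with different material from phrase 1, making it contrasting.

contrasting double period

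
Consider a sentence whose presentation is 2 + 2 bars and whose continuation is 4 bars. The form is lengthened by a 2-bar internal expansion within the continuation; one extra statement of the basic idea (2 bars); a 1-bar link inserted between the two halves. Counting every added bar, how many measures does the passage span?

13 measures

Basic sentence: 2 + 2 + 4 = 8 bars.
8 (basic form) + 2 (internal expansion) + 2 (extra statement) + 1 (link) = 13.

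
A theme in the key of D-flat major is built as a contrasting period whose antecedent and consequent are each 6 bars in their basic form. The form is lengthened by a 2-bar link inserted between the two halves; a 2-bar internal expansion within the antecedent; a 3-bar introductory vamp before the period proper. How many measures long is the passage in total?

Basic contrasting period: 6 + 6 = 12 bars.
12 (basic form) + 2 (link) + 2 (internal expansion) + 3 (introduction) = 19.

19 measures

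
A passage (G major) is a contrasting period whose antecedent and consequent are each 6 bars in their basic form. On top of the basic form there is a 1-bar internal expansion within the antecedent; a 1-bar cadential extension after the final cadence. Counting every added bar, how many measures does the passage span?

Basic contrasting period: 6 + 6 = 12 bars.
12 (basic form) + 1 (internal expansion) + 1 (cadential extension) = 14.

14 measures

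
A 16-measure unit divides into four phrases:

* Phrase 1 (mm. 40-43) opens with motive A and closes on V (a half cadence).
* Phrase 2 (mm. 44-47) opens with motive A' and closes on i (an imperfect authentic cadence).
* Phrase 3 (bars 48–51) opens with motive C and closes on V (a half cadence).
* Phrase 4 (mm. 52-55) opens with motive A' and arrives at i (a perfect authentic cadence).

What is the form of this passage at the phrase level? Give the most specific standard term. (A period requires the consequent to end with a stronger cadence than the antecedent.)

Four phrases in two halves: the first half (measures 40–47) ends with an imperfect authentic cadence, the second (mm. 48–55) with a perfect authentic cadence — a large antecedent–consequent pair, i.e. a double period.
Phrase 3 begins with different material from phrase 1, making it contrasting.

contrasting double period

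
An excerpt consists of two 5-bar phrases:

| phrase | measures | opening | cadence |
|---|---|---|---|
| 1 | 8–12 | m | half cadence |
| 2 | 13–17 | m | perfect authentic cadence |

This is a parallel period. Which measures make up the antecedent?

measures 8–12

The phrase ending with the weaker cadence (half cadence) is the antecedent; the one ending more conclusively (perfect authentic cadence) is the consequent. The antecedent is measures 8–12.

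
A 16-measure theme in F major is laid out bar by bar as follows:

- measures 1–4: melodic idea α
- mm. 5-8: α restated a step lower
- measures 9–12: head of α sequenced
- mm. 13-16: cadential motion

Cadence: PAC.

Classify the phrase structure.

sentence

Basic idea (measures 1–4) + its repetition (mm. 5–8) form the presentation; fragmentation and cadence (bars 9-16) form the continuation — the 16-bar whole is a sentence.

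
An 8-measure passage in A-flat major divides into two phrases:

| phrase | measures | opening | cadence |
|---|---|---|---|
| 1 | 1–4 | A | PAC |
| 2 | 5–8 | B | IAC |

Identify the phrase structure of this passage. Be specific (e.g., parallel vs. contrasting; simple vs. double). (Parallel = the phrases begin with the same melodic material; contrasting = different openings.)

The second phrase closes with an imperfect authentic cadence, which is not stronger than the first phrase's perfect authentic cadence; without a weak→strong cadential pair there is no antecedent–consequent relationship, so this is a phrase group rather than a period.

phrase group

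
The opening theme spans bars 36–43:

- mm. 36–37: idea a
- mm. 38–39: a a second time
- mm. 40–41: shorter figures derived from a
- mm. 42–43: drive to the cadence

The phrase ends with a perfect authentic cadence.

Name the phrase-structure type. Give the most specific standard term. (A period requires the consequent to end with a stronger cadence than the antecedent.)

Basic idea (mm. 36–37) + its repetition (bars 38–39) form the presentation; fragmentation and cadence (bars 40-43) form the continuation — the 8-bar whole is a sentence.

sentence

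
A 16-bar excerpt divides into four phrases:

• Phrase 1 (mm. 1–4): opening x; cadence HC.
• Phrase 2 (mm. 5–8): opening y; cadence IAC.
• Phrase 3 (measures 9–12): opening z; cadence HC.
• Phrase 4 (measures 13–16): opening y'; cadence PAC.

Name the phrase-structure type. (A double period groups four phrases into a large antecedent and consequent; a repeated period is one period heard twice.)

contrasting double period

Four phrases in two halves: the first half (bars 1-8) ends with an imperfect authentic cadence, the second (measures 9–16) with a perfect authentic cadence — a large antecedent–consequent pair, i.e. a double period.
Phrase 3 begins with different material from phrase 1, making it contrasting.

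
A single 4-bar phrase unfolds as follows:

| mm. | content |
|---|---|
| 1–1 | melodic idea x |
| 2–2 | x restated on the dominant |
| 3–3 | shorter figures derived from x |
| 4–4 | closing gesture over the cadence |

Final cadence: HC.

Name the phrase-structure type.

sentence

Basic idea (m. 1) + its repetition (m. 2) form the presentation; fragmentation and cadence (mm. 3–4) form the continuation — the 4-bar whole is a sentence.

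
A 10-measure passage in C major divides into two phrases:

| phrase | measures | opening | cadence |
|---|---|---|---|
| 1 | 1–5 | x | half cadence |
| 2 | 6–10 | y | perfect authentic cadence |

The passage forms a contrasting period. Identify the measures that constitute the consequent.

The antecedent is the phrase ending with the weaker cadence (half cadence, phrase 1) and the consequent the one ending more conclusively (perfect authentic cadence, phrase 2); the consequent is measures 6-10.

measures 6–10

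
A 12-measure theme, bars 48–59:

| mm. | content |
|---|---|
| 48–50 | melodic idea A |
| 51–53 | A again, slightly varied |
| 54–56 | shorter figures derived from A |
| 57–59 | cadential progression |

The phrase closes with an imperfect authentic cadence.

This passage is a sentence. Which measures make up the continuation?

measures 54–59

After the presentation (mm. 48-53), the continuation covers the fragmentation through the cadence: mm. 54-59.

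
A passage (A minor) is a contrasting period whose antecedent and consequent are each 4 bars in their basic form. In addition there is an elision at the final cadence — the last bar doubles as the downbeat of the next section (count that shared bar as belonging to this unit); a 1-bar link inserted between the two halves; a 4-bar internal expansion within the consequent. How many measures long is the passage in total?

13 measures

Basic contrasting period: 4 + 4 = 8 bars.
8 (basic form) + 1 (link) + 4 (internal expansion) = 13.
The elision shares a bar with the next section but does not change this unit's count.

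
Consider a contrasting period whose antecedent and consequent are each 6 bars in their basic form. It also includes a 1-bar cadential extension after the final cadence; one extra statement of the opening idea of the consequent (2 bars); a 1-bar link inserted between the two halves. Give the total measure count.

Basic contrasting period: 6 + 6 = 12 bars.
12 (basic form) + 1 (cadential extension) + 2 (extra statement) + 1 (link) = 16.

16 measures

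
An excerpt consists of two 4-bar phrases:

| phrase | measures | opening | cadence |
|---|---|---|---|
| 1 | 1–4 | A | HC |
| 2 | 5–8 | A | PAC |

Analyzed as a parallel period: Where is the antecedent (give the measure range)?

measures 1–4

The antecedent is the phrase ending with the weaker cadence (half cadence, phrase 1) and the consequent the one ending more conclusively (perfect authentic cadence, phrase 2); the antecedent is measures 1-4.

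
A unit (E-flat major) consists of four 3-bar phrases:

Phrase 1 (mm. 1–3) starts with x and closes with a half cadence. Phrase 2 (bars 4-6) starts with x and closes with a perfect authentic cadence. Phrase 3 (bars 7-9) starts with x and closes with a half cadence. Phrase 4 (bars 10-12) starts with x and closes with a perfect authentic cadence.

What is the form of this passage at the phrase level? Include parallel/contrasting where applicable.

repeated period

The cadence pattern HC–PAC–HC–PAC is weak–strong twice, and phrases 3–4 restate phrases 1–2: a period heard twice, not a double period (which would end weakly at phrase 2).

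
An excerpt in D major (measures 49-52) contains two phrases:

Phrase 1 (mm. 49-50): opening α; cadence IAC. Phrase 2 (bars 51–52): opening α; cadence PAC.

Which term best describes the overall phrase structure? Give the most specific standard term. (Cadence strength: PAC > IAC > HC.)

parallel period

Phrase 1 ends with an imperfect authentic cadence (weaker) and phrase 2 with a perfect authentic cadence (stronger): antecedent + consequent = a period.
The two phrases open with the same material (α / α), so the period is parallel.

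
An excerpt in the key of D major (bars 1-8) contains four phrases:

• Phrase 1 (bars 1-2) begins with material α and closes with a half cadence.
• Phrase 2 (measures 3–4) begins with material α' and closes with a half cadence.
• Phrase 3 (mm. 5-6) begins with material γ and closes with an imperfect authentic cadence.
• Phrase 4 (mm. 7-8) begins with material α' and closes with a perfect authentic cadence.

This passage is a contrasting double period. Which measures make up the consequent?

measures 5–8

In a double period the four phrases pair into a large antecedent (phrases 1–2, ending half cadence) and a large consequent (phrases 3–4, ending perfect authentic cadence). The consequent spans measures 5–8.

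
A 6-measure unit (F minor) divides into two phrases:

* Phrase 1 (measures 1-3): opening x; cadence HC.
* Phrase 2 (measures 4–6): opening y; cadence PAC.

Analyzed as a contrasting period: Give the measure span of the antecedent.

measures 1–3

The antecedent is the phrase ending with the weaker cadence (half cadence, phrase 1) and the consequent the one ending more conclusively (perfect authentic cadence, phrase 2); the antecedent is measures 1–3.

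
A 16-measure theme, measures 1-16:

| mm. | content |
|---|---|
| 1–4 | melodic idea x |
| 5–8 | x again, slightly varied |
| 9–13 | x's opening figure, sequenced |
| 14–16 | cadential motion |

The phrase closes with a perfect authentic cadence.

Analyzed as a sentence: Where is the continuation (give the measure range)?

After the presentation (bars 1–8), the continuation covers the fragmentation through the cadence: mm. 9–16.

measures 9–16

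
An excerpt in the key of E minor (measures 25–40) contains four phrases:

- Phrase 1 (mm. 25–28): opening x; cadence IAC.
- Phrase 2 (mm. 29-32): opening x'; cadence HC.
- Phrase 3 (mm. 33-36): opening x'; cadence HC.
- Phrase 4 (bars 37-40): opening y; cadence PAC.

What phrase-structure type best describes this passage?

Four phrases in two halves: the first half (mm. 25-32) ends with a half cadence, the second (mm. 33–40) with a perfect authentic cadence — a large antecedent–consequent pair, i.e. a double period.
Phrase 3 begins with the same material as phrase 1, making it parallel.

parallel double period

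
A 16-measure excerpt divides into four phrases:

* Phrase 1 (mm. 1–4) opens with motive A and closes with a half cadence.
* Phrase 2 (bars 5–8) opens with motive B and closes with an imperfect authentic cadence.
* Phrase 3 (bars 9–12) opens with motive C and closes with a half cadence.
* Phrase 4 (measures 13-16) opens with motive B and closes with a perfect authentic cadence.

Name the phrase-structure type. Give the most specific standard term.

Four phrases in two halves: the first half (measures 1–8) ends with an imperfect authentic cadence, the second (mm. 9–16) with a perfect authentic cadence — a large antecedent–consequent pair, i.e. a double period.
Phrase 3 begins with different material from phrase 1, making it contrasting.

contrasting double period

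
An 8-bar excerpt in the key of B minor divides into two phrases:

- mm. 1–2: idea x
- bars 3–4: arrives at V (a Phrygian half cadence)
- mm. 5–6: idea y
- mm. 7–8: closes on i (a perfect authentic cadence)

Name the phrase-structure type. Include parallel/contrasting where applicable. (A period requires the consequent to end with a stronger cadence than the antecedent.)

Phrase 1 ends with a Phrygian half cadence (weaker) and phrase 2 with a perfect authentic cadence (stronger): antecedent + consequent = a period.
The two phrases open with different material (x / y), so the period is contrasting.

contrasting period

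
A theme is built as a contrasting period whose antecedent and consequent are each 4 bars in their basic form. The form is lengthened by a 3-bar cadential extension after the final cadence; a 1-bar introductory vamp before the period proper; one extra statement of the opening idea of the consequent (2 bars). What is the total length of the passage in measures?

14 measures

Basic contrasting period: 4 + 4 = 8 bars.
8 (basic form) + 3 (cadential extension) + 1 (introduction) + 2 (extra statement) = 14.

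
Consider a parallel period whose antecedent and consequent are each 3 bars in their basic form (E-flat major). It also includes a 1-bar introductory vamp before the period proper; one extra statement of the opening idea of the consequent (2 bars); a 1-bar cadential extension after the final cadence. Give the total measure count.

10 measures

Basic parallel period: 3 + 3 = 6 bars.
6 (basic form) + 1 (introduction) + 2 (extra statement) + 1 (cadential extension) = 10.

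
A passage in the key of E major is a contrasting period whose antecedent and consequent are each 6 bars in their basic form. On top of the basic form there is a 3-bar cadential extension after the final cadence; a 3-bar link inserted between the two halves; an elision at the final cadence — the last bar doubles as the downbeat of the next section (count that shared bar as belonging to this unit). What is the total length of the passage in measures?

Basic contrasting period: 6 + 6 = 12 bars.
12 (basic form) + 3 (cadential extension) + 3 (link) = 18.
The elision shares a bar with the next section but does not change this unit's count.

18 measures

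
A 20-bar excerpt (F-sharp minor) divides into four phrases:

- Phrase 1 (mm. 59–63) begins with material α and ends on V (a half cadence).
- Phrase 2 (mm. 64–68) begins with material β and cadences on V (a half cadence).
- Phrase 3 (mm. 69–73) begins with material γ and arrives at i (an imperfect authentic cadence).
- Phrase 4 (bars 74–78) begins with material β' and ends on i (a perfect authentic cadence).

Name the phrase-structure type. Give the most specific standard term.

Four phrases in two halves: the first half (mm. 59–68) ends with a half cadence, the second (mm. 69-78) with a perfect authentic cadence — a large antecedent–consequent pair, i.e. a double period.
Phrase 3 begins with different material from phrase 1, making it contrasting.

contrasting double period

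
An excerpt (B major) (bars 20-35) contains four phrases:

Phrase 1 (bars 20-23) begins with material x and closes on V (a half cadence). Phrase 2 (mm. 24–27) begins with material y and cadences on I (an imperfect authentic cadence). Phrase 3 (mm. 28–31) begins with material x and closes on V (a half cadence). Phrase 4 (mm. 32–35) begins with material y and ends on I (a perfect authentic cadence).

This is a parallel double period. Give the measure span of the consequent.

In a double period the first pair of phrases (ending imperfect authentic cadence) is the large antecedent and the second pair (ending perfect authentic cadence) is the large consequent; the consequent is measures 28–35.

measures 28–35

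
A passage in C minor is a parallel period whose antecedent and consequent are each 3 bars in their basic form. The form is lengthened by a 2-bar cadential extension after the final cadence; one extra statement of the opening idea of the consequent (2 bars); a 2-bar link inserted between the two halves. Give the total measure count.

Basic parallel period: 3 + 3 = 6 bars.
6 (basic form) + 2 (cadential extension) + 2 (extra statement) + 2 (link) = 12.

12 measures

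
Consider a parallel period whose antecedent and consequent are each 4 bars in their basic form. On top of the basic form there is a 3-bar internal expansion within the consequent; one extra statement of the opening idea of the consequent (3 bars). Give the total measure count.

14 measures

Basic parallel period: 4 + 4 = 8 bars.
8 (basic form) + 3 (internal expansion) + 3 (extra statement) = 14.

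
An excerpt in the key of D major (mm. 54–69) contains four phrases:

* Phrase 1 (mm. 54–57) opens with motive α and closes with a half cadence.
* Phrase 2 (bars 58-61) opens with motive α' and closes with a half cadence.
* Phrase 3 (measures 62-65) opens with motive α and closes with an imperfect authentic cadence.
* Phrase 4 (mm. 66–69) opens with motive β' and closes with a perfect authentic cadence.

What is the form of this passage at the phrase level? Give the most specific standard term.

Four phrases in two halves: the first half (bars 54–61) ends with a half cadence, the second (measures 62–69) with a perfect authentic cadence — a large antecedent–consequent pair, i.e. a double period.
Phrase 3 begins with the same material as phrase 1, making it parallel.

parallel double period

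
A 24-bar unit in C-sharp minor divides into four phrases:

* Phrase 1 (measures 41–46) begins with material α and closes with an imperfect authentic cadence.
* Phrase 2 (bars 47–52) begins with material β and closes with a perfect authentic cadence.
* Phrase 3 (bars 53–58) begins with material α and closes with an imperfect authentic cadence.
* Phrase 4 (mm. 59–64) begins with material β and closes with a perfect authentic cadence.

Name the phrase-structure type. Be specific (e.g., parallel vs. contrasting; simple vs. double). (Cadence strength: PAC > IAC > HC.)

The cadence pattern IAC–PAC–IAC–PAC is weak–strong twice, and phrases 3–4 restate phrases 1–2: a period heard twice, not a double period (which would end weakly at phrase 2).

repeated period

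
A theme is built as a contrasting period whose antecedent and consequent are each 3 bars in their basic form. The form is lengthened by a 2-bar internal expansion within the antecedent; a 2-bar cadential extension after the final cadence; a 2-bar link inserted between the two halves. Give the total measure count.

12 measures

Basic contrasting period: 3 + 3 = 6 bars.
6 (basic form) + 2 (internal expansion) + 2 (cadential extension) + 2 (link) = 12.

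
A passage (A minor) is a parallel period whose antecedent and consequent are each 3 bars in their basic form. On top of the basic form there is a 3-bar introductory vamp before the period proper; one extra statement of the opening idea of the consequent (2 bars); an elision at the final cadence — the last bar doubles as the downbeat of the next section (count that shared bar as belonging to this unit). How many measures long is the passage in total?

Basic parallel period: 3 + 3 = 6 bars.
6 (basic form) + 3 (introduction) + 2 (extra statement) = 11.
The elision shares a bar with the next section but does not change this unit's count.

11 measures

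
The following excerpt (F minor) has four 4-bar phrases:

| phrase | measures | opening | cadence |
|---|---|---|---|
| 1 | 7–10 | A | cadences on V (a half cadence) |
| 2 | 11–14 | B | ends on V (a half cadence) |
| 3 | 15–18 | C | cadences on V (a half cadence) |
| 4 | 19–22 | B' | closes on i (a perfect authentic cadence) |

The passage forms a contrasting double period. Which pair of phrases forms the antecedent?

phrases 1 and 2

In a double period the first pair of phrases (ending half cadence) is the large antecedent and the second pair (ending perfect authentic cadence) is the large consequent; the antecedent is phrases 1 and 2.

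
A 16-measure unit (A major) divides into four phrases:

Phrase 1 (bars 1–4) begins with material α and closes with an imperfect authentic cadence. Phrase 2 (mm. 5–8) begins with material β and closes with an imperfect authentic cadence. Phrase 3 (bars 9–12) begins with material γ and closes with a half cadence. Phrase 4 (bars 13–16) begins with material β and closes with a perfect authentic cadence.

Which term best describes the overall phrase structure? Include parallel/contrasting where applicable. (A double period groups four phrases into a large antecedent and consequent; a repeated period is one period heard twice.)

contrasting double period

Four phrases in two halves: the first half (mm. 1-8) ends with an imperfect authentic cadence, the second (mm. 9–16) with a perfect authentic cadence — a large antecedent–consequent pair, i.e. a double period.
Phrase 3 begins with different material from phrase 1, making it contrasting.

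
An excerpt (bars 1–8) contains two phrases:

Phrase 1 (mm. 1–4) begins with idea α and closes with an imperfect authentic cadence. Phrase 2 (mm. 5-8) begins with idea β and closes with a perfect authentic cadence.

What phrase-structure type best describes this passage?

contrasting period

Phrase 1 ends with an imperfect authentic cadence (weaker) and phrase 2 with a perfect authentic cadence (stronger): antecedent + consequent = a period.
The two phrases open with different material (α / β), so the period is contrasting.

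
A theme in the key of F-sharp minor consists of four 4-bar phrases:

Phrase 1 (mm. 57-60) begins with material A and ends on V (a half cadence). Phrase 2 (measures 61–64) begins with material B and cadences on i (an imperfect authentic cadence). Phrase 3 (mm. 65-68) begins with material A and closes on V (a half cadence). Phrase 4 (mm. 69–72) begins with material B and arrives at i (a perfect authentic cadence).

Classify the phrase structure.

parallel double period

Four phrases in two halves: the first half (measures 57-64) ends with an imperfect authentic cadence, the second (bars 65–72) with a perfect authentic cadence — a large antecedent–consequent pair, i.e. a double period.
Phrase 3 begins with the same material as phrase 1, making it parallel.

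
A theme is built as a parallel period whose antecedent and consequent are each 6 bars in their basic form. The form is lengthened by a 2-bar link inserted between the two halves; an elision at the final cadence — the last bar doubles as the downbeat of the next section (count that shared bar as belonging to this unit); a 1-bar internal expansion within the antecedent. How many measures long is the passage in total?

Basic parallel period: 6 + 6 = 12 bars.
12 (basic form) + 2 (link) + 1 (internal expansion) = 15.
The elision shares a bar with the next section but does not change this unit's count.

15 measures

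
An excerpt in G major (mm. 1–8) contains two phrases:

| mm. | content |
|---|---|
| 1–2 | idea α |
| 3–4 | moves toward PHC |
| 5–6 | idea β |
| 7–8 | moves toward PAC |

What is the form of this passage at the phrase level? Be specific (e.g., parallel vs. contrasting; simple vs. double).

Phrase 1 ends with a Phrygian half cadence (weaker) and phrase 2 with a perfect authentic cadence (stronger): antecedent + consequent = a period.
The two phrases open with different material (α / β), so the period is contrasting.

contrasting period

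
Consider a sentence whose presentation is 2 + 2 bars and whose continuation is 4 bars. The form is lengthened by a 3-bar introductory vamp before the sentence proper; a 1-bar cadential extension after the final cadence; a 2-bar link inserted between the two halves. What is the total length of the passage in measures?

14 measures

Basic sentence: 2 + 2 + 4 = 8 bars.
8 (basic form) + 3 (introduction) + 1 (cadential extension) + 2 (link) = 14.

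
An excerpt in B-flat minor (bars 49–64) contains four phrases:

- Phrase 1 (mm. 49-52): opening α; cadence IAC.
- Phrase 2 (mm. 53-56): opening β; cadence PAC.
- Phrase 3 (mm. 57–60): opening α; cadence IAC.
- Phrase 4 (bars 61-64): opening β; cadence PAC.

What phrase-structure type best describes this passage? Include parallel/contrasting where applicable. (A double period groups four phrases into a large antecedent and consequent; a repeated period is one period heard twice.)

The cadence pattern IAC–PAC–IAC–PAC is weak–strong twice, and phrases 3–4 restate phrases 1–2: a period heard twice, not a double period (which would end weakly at phrase 2).

repeated period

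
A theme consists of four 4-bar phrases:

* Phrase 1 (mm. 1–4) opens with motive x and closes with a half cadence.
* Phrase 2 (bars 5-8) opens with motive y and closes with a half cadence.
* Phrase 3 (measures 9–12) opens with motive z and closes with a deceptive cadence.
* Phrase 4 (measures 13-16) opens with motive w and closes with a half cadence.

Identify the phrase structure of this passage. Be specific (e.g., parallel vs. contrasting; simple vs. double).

Phrase 4 ends with a half cadence, no stronger than phrase 2's half cadence, so the four phrases do not form a double period; nor do phrases 3–4 duplicate 1–2, so it is not a repeated period. With no phrase reaching a conclusive cadence, the passage is a phrase group.

phrase group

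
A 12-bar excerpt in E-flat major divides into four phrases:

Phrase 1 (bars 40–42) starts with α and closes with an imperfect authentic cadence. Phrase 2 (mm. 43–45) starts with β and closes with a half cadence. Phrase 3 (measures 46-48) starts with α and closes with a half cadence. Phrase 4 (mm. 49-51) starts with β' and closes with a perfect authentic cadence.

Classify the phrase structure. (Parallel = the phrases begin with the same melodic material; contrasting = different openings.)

Four phrases in two halves: the first half (mm. 40–45) ends with a half cadence, the second (mm. 46-51) with a perfect authentic cadence — a large antecedent–consequent pair, i.e. a double period.
Phrase 3 begins with the same material as phrase 1, making it parallel.

parallel double period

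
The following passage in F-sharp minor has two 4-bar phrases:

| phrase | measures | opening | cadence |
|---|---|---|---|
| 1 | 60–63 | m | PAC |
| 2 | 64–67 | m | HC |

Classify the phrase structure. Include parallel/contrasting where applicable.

phrase group

The second phrase closes with a half cadence, which is not stronger than the first phrase's perfect authentic cadence; without a weak→strong cadential pair there is no antecedent–consequent relationship, so this is a phrase group rather than a period.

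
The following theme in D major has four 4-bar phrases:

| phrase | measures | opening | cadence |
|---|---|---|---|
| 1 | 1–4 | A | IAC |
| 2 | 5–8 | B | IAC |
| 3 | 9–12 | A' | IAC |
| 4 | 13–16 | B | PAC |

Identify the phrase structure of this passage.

Four phrases in two halves: the first half (mm. 1–8) ends with an imperfect authentic cadence, the second (mm. 9-16) with a perfect authentic cadence — a large antecedent–consequent pair, i.e. a double period.
Phrase 3 begins with the same material as phrase 1, making it parallel.

parallel double period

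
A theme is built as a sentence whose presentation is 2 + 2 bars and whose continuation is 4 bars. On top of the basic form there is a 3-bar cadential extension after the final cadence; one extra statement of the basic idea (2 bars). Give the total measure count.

Basic sentence: 2 + 2 + 4 = 8 bars.
8 (basic form) + 3 (cadential extension) + 2 (extra statement) = 13.

13 measures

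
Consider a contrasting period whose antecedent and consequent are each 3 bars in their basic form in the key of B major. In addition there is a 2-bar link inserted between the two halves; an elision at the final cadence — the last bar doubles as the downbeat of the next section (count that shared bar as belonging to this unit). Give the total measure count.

Basic contrasting period: 3 + 3 = 6 bars.
6 (basic form) + 2 (link) = 8.
The elision shares a bar with the next section but does not change this unit's count.

8 measures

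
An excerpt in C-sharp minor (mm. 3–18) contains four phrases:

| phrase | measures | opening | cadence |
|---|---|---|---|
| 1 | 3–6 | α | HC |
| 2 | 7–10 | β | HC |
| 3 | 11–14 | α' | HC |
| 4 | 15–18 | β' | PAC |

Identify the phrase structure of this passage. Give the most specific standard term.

Four phrases in two halves: the first half (measures 3–10) ends with a half cadence, the second (mm. 11–18) with a perfect authentic cadence — a large antecedent–consequent pair, i.e. a double period.
Phrase 3 begins with the same material as phrase 1, making it parallel.

parallel double period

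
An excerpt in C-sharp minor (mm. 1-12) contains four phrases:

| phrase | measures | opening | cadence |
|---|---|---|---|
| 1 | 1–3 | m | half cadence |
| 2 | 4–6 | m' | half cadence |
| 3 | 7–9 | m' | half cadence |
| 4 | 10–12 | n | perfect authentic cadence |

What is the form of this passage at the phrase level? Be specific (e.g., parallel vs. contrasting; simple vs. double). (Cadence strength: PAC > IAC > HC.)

Four phrases in two halves: the first half (mm. 1-6) ends with a half cadence, the second (mm. 7–12) with a perfect authentic cadence — a large antecedent–consequent pair, i.e. a double period.
Phrase 3 begins with the same material as phrase 1, making it parallel.

parallel double period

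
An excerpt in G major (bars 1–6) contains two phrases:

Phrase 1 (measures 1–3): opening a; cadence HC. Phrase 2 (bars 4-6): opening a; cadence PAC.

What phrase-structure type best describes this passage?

Phrase 1 ends with a half cadence (weaker) and phrase 2 with a perfect authentic cadence (stronger): antecedent + consequent = a period.
The two phrases open with the same material (a / a), so the period is parallel.

parallel period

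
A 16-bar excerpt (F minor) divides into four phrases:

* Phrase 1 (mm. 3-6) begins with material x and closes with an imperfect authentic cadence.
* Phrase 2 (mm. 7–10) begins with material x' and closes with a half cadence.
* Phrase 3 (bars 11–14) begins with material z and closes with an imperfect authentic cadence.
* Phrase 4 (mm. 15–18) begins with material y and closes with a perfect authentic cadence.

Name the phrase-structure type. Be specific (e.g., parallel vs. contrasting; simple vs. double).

contrasting double period

Four phrases in two halves: the first half (bars 3–10) ends with a half cadence, the second (mm. 11-18) with a perfect authentic cadence — a large antecedent–consequent pair, i.e. a double period.
Phrase 3 begins with different material from phrase 1, making it contrasting.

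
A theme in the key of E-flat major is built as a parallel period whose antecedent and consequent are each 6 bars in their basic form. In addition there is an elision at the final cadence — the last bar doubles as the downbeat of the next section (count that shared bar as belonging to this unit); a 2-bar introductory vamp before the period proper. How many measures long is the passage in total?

14 measures

Basic parallel period: 6 + 6 = 12 bars.
12 (basic form) + 2 (introduction) = 14.
The elision shares a bar with the next section but does not change this unit's count.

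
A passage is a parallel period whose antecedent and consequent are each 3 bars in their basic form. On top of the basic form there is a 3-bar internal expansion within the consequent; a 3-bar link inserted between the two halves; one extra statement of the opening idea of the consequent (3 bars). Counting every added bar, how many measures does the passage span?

Basic parallel period: 3 + 3 = 6 bars.
6 (basic form) + 3 (internal expansion) + 3 (link) + 3 (extra statement) = 15.

15 measures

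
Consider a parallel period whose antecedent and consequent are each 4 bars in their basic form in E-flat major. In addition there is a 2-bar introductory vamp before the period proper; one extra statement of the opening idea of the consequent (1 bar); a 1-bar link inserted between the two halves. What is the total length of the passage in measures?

Basic parallel period: 4 + 4 = 8 bars.
8 (basic form) + 2 (introduction) + 1 (extra statement) + 1 (link) = 12.

12 measures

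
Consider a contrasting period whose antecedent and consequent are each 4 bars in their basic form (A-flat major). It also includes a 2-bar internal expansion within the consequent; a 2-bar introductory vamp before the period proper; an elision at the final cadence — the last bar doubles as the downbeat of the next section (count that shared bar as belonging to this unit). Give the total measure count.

Basic contrasting period: 4 + 4 = 8 bars.
8 (basic form) + 2 (internal expansion) + 2 (introduction) = 12.
The elision shares a bar with the next section but does not change this unit's count.

12 measures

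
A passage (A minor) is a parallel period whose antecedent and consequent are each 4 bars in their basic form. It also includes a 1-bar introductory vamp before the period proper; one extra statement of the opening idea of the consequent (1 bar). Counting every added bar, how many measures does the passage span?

Basic parallel period: 4 + 4 = 8 bars.
8 (basic form) + 1 (introduction) + 1 (extra statement) = 10.

10 measures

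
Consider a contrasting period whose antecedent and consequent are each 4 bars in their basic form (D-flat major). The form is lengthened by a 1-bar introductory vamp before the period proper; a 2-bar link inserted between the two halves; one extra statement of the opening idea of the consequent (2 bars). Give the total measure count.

13 measures

Basic contrasting period: 4 + 4 = 8 bars.
8 (basic form) + 1 (introduction) + 2 (link) + 2 (extra statement) = 13.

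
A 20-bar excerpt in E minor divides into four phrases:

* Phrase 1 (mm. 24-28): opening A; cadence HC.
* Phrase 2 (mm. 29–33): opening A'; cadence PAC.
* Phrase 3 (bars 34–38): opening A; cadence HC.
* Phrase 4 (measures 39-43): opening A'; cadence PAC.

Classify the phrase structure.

The cadence pattern HC–PAC–HC–PAC is weak–strong twice, and phrases 3–4 restate phrases 1–2: a period heard twice, not a double period (which would end weakly at phrase 2).

repeated period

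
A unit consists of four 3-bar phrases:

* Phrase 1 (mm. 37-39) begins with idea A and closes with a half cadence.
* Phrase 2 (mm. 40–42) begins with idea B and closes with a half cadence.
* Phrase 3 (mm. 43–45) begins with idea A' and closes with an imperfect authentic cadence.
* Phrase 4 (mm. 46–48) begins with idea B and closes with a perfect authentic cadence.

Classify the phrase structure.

Four phrases in two halves: the first half (measures 37-42) ends with a half cadence, the second (mm. 43-48) with a perfect authentic cadence — a large antecedent–consequent pair, i.e. a double period.
Phrase 3 begins with the same material as phrase 1, making it parallel.

parallel double period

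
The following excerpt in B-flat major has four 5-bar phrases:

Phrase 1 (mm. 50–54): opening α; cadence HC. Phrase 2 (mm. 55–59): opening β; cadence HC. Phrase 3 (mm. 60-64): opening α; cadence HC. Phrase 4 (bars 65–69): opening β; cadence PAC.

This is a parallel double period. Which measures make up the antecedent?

measures 50–59

In a double period the first pair of phrases (ending half cadence) is the large antecedent and the second pair (ending perfect authentic cadence) is the large consequent; the antecedent is measures 50–59.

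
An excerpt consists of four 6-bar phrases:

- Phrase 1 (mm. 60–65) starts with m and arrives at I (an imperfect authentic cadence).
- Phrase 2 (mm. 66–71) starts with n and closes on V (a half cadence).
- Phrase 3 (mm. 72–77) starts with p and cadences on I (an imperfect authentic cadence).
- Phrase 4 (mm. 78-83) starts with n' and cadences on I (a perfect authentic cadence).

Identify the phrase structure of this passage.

contrasting double period

Four phrases in two halves: the first half (bars 60-71) ends with a half cadence, the second (mm. 72-83) with a perfect authentic cadence — a large antecedent–consequent pair, i.e. a double period.
Phrase 3 begins with different material from phrase 1, making it contrasting.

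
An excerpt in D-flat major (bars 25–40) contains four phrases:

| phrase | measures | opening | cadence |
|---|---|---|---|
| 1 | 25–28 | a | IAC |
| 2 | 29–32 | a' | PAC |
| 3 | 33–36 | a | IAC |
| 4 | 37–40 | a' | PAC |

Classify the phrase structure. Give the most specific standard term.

repeated period

The cadence pattern IAC–PAC–IAC–PAC is weak–strong twice, and phrases 3–4 restate phrases 1–2: a period heard twice, not a double period (which would end weakly at phrase 2).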